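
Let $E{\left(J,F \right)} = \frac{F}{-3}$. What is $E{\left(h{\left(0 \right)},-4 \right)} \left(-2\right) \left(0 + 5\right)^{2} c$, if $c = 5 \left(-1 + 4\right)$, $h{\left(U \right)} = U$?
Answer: $-1000$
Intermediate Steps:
$E{\left(J,F \right)} = - \frac{F}{3}$ ($E{\left(J,F \right)} = F \left(- \frac{1}{3}\right) = - \frac{F}{3}$)
$c = 15$ ($c = 5 \cdot 3 = 15$)
$E{\left(h{\left(0 \right)},-4 \right)} \left(-2\right) \left(0 + 5\right)^{2} c = \left(- \frac{1}{3}\right) \left(-4\right) \left(-2\right) \left(0 + 5\right)^{2} \cdot 15 = \frac{4}{3} \left(-2\right) 5^{2} \cdot 15 = \left(- \frac{8}{3}\right) 25 \cdot 15 = \left(- \frac{200}{3}\right) 15 = -1000$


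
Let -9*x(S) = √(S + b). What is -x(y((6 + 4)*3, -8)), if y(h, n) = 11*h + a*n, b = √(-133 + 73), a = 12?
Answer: √(234 + 2*I*√15)/9 ≈ 1.6999 + 0.028128*I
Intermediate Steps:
b = 2*I*√15 (b = √(-60) = 2*I*√15 ≈ 7.746*I)
y(h, n) = 11*h + 12*n
x(S) = -√(S + 2*I*√15)/9
-x(y((6 + 4)*3, -8)) = -(-1)*√((11*((6 + 4)*3) + 12*(-8)) + 2*I*√15)/9 = -(-1)*√((11*(10*3) - 96) + 2*I*√15)/9 = -(-1)*√((11*30 - 96) + 2*I*√15)/9 = -(-1)*√((330 - 96) + 2*I*√15)/9 = -(-1)*√(234 + 2*I*√15)/9 = √(234 + 2*I*√15)/9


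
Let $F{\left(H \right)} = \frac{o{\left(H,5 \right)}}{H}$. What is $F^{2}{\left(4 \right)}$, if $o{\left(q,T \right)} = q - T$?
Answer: $\frac{1}{16} \approx 0.0625$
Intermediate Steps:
$F{\left(H \right)} = \frac{-5 + H}{H}$ ($F{\left(H \right)} = \frac{H - 5}{H} = \frac{-5 + H}{H}$)
$F^{2}{\left(4 \right)} = \left(\frac{-5 + 4}{4}\right)^{2} = \left(\frac{1}{4} \left(-1\right)\right)^{2} = \left(- \frac{1}{4}\right)^{2} = \frac{1}{16}$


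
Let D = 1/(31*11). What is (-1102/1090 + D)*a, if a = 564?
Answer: -105663144/185845 ≈ -568.55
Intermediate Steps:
D = 1/341 ≈ 0.0029326
(-1102/1090 + D)*a = (-1102/1090 + 1/341)*564 = (-1102*1/1090 + 1/341)*564 = (-551/545 + 1/341)*564 = -187346/185845*564 = -105663144/185845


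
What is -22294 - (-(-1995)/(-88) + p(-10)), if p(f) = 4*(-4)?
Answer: -1958469/88 ≈ -22255.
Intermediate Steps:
p(f) = -16
-22294 - (-(-1995)/(-88) + p(-10)) = -22294 - (-(-1995)/(-88) - 16) = -22294 - (-(-1995)*(-1)/88 - 16) = -22294 - (-21*95/88 - 16) = -22294 - (-1995/88 - 16) = -22294 - 1*(-3403/88) = -22294 + 3403/88 = -1958469/88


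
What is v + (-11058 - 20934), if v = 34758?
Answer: 2766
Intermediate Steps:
v + (-11058 - 20934) = 34758 + (-11058 - 20934) = 34758 - 31992 = 2766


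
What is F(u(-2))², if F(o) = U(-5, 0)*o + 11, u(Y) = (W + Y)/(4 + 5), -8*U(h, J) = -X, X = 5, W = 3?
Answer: 635209/5184 ≈ 122.53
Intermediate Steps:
U(h, J) = 5/8 (U(h, J) = -(-1)*5/8 = -⅛*(-5) = 5/8)
u(Y) = ⅓ + Y/9 (u(Y) = (3 + Y)/(4 + 5) = (3 + Y)/9 = (3 + Y)*(⅑) = ⅓ + Y/9)
F(o) = 11 + 5*o/8 (F(o) = 5*o/8 + 11 = 11 + 5*o/8)
F(u(-2))² = (11 + 5*(⅓ + (⅑)*(-2))/8)² = (11 + 5*(⅓ - 2/9)/8)² = (11 + (5/8)*(⅑))² = (11 + 5/72)² = (797/72)² = 635209/5184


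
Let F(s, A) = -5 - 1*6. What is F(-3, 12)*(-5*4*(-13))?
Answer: -2860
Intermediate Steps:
F(s, A) = -11 (F(s, A) = -5 - 6 = -11)
F(-3, 12)*(-5*4*(-13)) = -11*(-5*4)*(-13) = -(-220)*(-13) = -11*260 = -2860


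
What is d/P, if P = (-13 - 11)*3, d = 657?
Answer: -73/8 ≈ -9.1250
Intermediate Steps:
P = -72 (P = -24*3 = -72)
d/P = 657/(-72) = 657*(-1/72) = -73/8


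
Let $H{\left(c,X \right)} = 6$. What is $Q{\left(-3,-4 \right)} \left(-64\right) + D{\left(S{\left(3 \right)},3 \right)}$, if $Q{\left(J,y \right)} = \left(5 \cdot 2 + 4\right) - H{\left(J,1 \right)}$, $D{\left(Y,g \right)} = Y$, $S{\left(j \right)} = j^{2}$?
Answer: $-503$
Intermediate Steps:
$Q{\left(J,y \right)} = 8$ ($Q{\left(J,y \right)} = \left(5 \cdot 2 + 4\right) - 6 = \left(10 + 4\right) - 6 = 14 - 6 = 8$)
$Q{\left(-3,-4 \right)} \left(-64\right) + D{\left(S{\left(3 \right)},3 \right)} = 8 \left(-64\right) + 3^{2} = -512 + 9 = -503$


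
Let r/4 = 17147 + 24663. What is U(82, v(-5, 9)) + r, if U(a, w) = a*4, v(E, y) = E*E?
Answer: 167568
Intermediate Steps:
r = 167240 (r = 4*(17147 + 24663) = 4*41810 = 167240)
v(E, y) = E**2
U(a, w) = 4*a
U(82, v(-5, 9)) + r = 4*82 + 167240 = 328 + 167240 = 167568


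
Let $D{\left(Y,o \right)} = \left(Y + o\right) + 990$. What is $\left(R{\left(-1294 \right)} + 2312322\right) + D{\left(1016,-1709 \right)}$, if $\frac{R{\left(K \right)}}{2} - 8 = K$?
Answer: $2310047$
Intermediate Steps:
$R{\left(K \right)} = 16 + 2 K$
$D{\left(Y,o \right)} = 990 + Y + o$
$\left(R{\left(-1294 \right)} + 2312322\right) + D{\left(1016,-1709 \right)} = \left(\left(16 + 2 \left(-1294\right)\right) + 2312322\right) + \left(990 + 1016 - 1709\right) = \left(\left(16 - 2588\right) + 2312322\right) + 297 = \left(-2572 + 2312322\right) + 297 = 2309750 + 297 = 2310047$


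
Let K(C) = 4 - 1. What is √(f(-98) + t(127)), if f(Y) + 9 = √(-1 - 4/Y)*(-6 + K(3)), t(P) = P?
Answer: √(5782 - 21*I*√47)/7 ≈ 10.864 - 0.13523*I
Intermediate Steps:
K(C) = 3
f(Y) = -9 - 3*√(-1 - 4/Y) (f(Y) = -9 + √(-1 - 4/Y)*(-6 + 3) = -9 + √(-1 - 4/Y)*(-3) = -9 - 3*√(-1 - 4/Y))
√(f(-98) + t(127)) = √((-9 - 3*I*√94*√(-1/(-98))) + 127) = √((-9 - 3*I*√47/7) + 127) = √(118 - 3*I*√47/7)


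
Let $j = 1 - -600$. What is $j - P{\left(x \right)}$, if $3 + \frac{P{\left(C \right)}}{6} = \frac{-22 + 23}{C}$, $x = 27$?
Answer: $\frac{5569}{9} \approx 618.78$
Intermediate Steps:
$P{\left(C \right)} = -18 + \frac{6}{C}$ ($P{\left(C \right)} = -18 + 6 \frac{-22 + 23}{C} = -18 + 6 \cdot 1 \frac{1}{C} = -18 + \frac{6}{C}$)
$j = 601$ ($j = 1 + 600 = 601$)
$j - P{\left(x \right)} = 601 - \left(-18 + \frac{6}{27}\right) = 601 - \left(-18 + 6 \cdot \frac{1}{27}\right) = 601 - \left(-18 + \frac{2}{9}\right) = 601 - - \frac{160}{9} = 601 + \frac{160}{9} = \frac{5569}{9}$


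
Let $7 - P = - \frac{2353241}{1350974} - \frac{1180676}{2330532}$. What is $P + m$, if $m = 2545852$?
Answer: $\frac{2003903485578569737}{787122034542} \approx 2.5459 \cdot 10^{6}$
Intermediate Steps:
$P = \frac{7279695749953}{787122034542}$ ($P = 7 - \left(- \frac{2353241}{1350974} - \frac{1180676}{2330532}\right) = 7 - \left(\left(-2353241\right) \frac{1}{1350974} - \frac{295169}{582633}\right) = 7 - \left(- \frac{2353241}{1350974} - \frac{295169}{582633}\right) = 7 - - \frac{1769841508159}{787122034542} = 7 + \frac{1769841508159}{787122034542} = \frac{7279695749953}{787122034542} \approx 9.2485$)
$P + m = \frac{7279695749953}{787122034542} + 2545852 = \frac{2003903485578569737}{787122034542}$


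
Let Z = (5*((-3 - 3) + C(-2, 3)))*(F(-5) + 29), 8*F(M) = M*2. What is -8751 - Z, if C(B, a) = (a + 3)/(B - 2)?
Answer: -61683/8 ≈ -7710.4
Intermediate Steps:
F(M) = M/4 (F(M) = (M*2)/8 = (2*M)/8 = M/4)
C(B, a) = (3 + a)/(-2 + B)
Z = -8325/8 (Z = (5*((-3 - 3) + (3 + 3)/(-2 - 2)))*((1/4)*(-5) + 29) = (5*(-6 + 6/(-4)))*(-5/4 + 29) = (5*(-6 - 1/4*6))*(111/4) = (5*(-6 - 3/2))*(111/4) = (5*(-15/2))*(111/4) = -75/2*111/4 = -8325/8 ≈ -1040.6)
-8751 - Z = -8751 - 1*(-8325/8) = -8751 + 8325/8 = -61683/8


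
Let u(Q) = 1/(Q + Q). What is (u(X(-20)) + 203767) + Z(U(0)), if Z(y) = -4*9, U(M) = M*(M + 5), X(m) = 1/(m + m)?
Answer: 203711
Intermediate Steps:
X(m) = 1/(2*m)
U(M) = M*(5 + M)
u(Q) = 1/(2*Q)
Z(y) = -36
(u(X(-20)) + 203767) + Z(U(0)) = (1/(2*(((½)/(-20)))) + 203767) - 36 = (1/(2*(((½)*(-1/20)))) + 203767) - 36 = (1/(2*(-1/40)) + 203767) - 36 = ((½)*(-40) + 203767) - 36 = (-20 + 203767) - 36 = 203747 - 36 = 203711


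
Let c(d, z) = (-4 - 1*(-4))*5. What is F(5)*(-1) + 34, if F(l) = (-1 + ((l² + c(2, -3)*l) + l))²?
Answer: -807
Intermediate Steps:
c(d, z) = 0 (c(d, z) = (-4 + 4)*5 = 0*5 = 0)
F(l) = (-1 + l + l²)² (F(l) = (-1 + ((l² + 0*l) + l))² = (-1 + ((l² + 0) + l))² = (-1 + (l² + l))² = (-1 + (l + l²))² = (-1 + l + l²)²)
F(5)*(-1) + 34 = (-1 + 5 + 5²)²*(-1) + 34 = (-1 + 5 + 25)²*(-1) + 34 = 29²*(-1) + 34 = 841*(-1) + 34 = -841 + 34 = -807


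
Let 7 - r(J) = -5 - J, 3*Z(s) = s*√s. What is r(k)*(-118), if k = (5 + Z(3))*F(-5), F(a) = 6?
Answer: -4956 - 708*√3 ≈ -6182.3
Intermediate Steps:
Z(s) = s^(3/2)/3 (Z(s) = (s*√s)/3 = s^(3/2)/3)
k = 30 + 6*√3 (k = (5 + 3^(3/2)/3)*6 = (5 + (3*√3)/3)*6 = (5 + √3)*6 = 30 + 6*√3 ≈ 40.392)
r(J) = 12 + J (r(J) = 7 - (-5 - J) = 7 + (5 + J) = 12 + J)
r(k)*(-118) = (12 + (30 + 6*√3))*(-118) = (42 + 6*√3)*(-118) = -4956 - 708*√3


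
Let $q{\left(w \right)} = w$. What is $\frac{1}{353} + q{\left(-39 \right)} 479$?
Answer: $- \frac{6594392}{353} \approx -18681.0$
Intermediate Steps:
$\frac{1}{353} + q{\left(-39 \right)} 479 = \frac{1}{353} - 18681 = - \frac{6594392}{353}$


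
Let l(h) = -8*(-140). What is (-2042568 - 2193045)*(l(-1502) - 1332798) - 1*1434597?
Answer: 5640471214017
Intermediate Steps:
l(h) = 1120
(-2042568 - 2193045)*(l(-1502) - 1332798) - 1*1434597 = (-2042568 - 2193045)*(1120 - 1332798) - 1*1434597 = -4235613*(-1331678) - 1434597 = 5640472648614 - 1434597 = 5640471214017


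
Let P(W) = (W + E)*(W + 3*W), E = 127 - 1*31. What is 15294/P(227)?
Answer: 7647/146642 ≈ 0.052147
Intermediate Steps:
E = 96 (E = 127 - 31 = 96)
P(W) = 4*W*(96 + W) (P(W) = (W + 96)*(W + 3*W) = (96 + W)*(4*W) = 4*W*(96 + W))
15294/P(227) = 15294/((4*227*(96 + 227))) = 15294/((4*227*323)) = 15294/293284 = 15294*(1/293284) = 7647/146642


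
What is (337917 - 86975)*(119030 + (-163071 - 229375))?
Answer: -68611557872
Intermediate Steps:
(337917 - 86975)*(119030 + (-163071 - 229375)) = 250942*(119030 - 392446) = 250942*(-273416) = -68611557872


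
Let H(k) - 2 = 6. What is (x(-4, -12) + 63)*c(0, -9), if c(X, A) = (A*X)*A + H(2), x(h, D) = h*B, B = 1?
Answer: 472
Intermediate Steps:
H(k) = 8 (H(k) = 2 + 6 = 8)
x(h, D) = h (x(h, D) = h*1 = h)
c(X, A) = 8 + X*A**2 (c(X, A) = (A*X)*A + 8 = X*A**2 + 8 = 8 + X*A**2)
(x(-4, -12) + 63)*c(0, -9) = (-4 + 63)*(8 + 0*(-9)**2) = 59*(8 + 0*81) = 59*(8 + 0) = 59*8 = 472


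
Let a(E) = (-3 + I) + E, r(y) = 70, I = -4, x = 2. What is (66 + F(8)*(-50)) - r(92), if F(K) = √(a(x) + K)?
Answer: -4 - 50*√3 ≈ -90.603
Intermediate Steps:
a(E) = -7 + E (a(E) = (-3 - 4) + E = -7 + E)
F(K) = √(-5 + K) (F(K) = √((-7 + 2) + K) = √(-5 + K))
(66 + F(8)*(-50)) - r(92) = (66 + √(-5 + 8)*(-50)) - 1*70 = (66 + √3*(-50)) - 70 = (66 - 50*√3) - 70 = -4 - 50*√3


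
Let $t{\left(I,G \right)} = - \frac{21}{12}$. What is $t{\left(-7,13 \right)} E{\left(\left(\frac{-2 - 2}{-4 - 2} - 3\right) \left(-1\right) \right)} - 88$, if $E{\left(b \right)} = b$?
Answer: $- \frac{1105}{12} \approx -92.083$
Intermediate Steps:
$t{\left(I,G \right)} = - \frac{7}{4}$ ($t{\left(I,G \right)} = \left(-21\right) \frac{1}{12} = - \frac{7}{4}$)
$t{\left(-7,13 \right)} E{\left(\left(\frac{-2 - 2}{-4 - 2} - 3\right) \left(-1\right) \right)} - 88 = - \frac{7 \left(\frac{-2 - 2}{-4 - 2} - 3\right) \left(-1\right)}{4} - 88 = - \frac{7 \left(- \frac{4}{-6} - 3\right) \left(-1\right)}{4} - 88 = - \frac{7 \left(\left(-4\right) \left(- \frac{1}{6}\right) - 3\right) \left(-1\right)}{4} - 88 = - \frac{7 \left(\frac{2}{3} - 3\right) \left(-1\right)}{4} - 88 = - \frac{7 \left(\left(- \frac{7}{3}\right) \left(-1\right)\right)}{4} - 88 = \left(- \frac{7}{4}\right) \frac{7}{3} - 88 = - \frac{49}{12} - 88 = - \frac{1105}{12}$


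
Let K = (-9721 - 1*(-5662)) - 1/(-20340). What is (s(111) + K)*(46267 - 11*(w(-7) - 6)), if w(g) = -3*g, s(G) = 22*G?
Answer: -758142295729/10170 ≈ -7.4547e+7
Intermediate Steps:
K = -82560059/20340 (K = (-9721 + 5662) - 1*(-1/20340) = -4059 + 1/20340 = -82560059/20340 ≈ -4059.0)
(s(111) + K)*(46267 - 11*(w(-7) - 6)) = (22*111 - 82560059/20340)*(46267 - 11*(-3*(-7) - 6)) = (2442 - 82560059/20340)*(46267 - 11*(21 - 6)) = -32889779*(46267 - 11*15)/20340 = -32889779*(46267 - 165)/20340 = -32889779/20340*46102 = -758142295729/10170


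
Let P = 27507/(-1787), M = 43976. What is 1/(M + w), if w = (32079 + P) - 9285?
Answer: 1787/119290483 ≈ 1.4980e-5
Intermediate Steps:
P = -27507/1787 (P = 27507*(-1/1787) = -27507/1787 ≈ -15.393)
w = 40705371/1787 (w = (32079 - 27507/1787) - 9285 = 57297666/1787 - 9285 = 40705371/1787 ≈ 22779.)
1/(M + w) = 1/(43976 + 40705371/1787) = 1/(119290483/1787) = 1787/119290483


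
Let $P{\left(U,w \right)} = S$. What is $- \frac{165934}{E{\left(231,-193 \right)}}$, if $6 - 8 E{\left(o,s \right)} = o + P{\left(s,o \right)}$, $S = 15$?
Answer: $\frac{82967}{15} \approx 5531.1$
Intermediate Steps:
$P{\left(U,w \right)} = 15$
$E{\left(o,s \right)} = - \frac{9}{8} - \frac{o}{8}$ ($E{\left(o,s \right)} = \frac{3}{4} - \frac{o + 15}{8} = \frac{3}{4} - \frac{15 + o}{8} = \frac{3}{4} - \left(\frac{15}{8} + \frac{o}{8}\right) = - \frac{9}{8} - \frac{o}{8}$)
$- \frac{165934}{E{\left(231,-193 \right)}} = - \frac{165934}{- \frac{9}{8} - \frac{231}{8}} = - \frac{165934}{-30} = \left(-165934\right) \left(- \frac{1}{30}\right) = \frac{82967}{15}$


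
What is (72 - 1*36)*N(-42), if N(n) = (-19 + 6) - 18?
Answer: -1116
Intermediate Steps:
N(n) = -31 (N(n) = -13 - 18 = -31)
(72 - 1*36)*N(-42) = (72 - 1*36)*(-31) = (72 - 36)*(-31) = 36*(-31) = -1116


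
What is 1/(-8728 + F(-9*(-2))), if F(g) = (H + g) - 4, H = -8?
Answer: -1/8722 ≈ -0.00011465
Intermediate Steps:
F(g) = -12 + g (F(g) = (-8 + g) - 4 = -12 + g)
1/(-8728 + F(-9*(-2))) = 1/(-8728 + (-12 - 9*(-2))) = 1/(-8728 + (-12 + 18)) = 1/(-8728 + 6) = 1/(-8722) = -1/8722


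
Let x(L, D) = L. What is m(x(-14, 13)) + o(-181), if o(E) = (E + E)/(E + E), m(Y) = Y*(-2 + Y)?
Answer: 225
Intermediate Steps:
o(E) = 1 (o(E) = (2*E)/((2*E)) = (2*E)*(1/(2*E)) = 1)
m(x(-14, 13)) + o(-181) = -14*(-2 - 14) + 1 = -14*(-16) + 1 = 224 + 1 = 225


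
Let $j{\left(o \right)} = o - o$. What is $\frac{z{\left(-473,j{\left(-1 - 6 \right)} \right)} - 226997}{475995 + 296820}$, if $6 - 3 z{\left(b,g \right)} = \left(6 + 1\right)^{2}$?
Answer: $- \frac{681034}{2318445} \approx -0.29375$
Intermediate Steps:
$j{\left(o \right)} = 0$
$z{\left(b,g \right)} = - \frac{43}{3}$ ($z{\left(b,g \right)} = 2 - \frac{\left(6 + 1\right)^{2}}{3} = 2 - \frac{7^{2}}{3} = 2 - \frac{49}{3} = - \frac{43}{3}$)
$\frac{z{\left(-473,j{\left(-1 - 6 \right)} \right)} - 226997}{475995 + 296820} = \frac{- \frac{43}{3} - 226997}{475995 + 296820} = - \frac{681034}{3 \cdot 772815} = \left(- \frac{681034}{3}\right) \frac{1}{772815} = - \frac{681034}{2318445}$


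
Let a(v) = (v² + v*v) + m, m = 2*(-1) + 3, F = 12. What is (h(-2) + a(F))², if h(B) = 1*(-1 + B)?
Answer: 81796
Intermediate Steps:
m = 1 (m = -2 + 3 = 1)
h(B) = -1 + B
a(v) = 1 + 2*v² (a(v) = (v² + v*v) + 1 = (v² + v²) + 1 = 2*v² + 1 = 1 + 2*v²)
(h(-2) + a(F))² = ((-1 - 2) + (1 + 2*12²))² = (-3 + (1 + 2*144))² = (-3 + (1 + 288))² = (-3 + 289)² = 286² = 81796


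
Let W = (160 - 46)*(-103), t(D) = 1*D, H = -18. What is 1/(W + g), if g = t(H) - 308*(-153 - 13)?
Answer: 1/39368 ≈ 2.5401e-5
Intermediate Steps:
t(D) = D
W = -11742 (W = 114*(-103) = -11742)
g = 51110 (g = -18 - 308*(-153 - 13) = -18 - 308*(-166) = -18 + 51128 = 51110)
1/(W + g) = 1/(-11742 + 51110) = 1/39368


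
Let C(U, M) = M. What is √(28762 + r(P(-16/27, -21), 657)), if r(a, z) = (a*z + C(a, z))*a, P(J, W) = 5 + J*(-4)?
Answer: 2*√1403206/9 ≈ 263.24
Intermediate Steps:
P(J, W) = 5 - 4*J
r(a, z) = a*(z + a*z) (r(a, z) = (a*z + z)*a = (z + a*z)*a = a*(z + a*z))
√(28762 + r(P(-16/27, -21), 657)) = √(28762 + (5 - (-64)/27)*657*(1 + (5 - (-64)/27))) = √(28762 + (5 - 4*(-16/27))*657*(1 + (5 - 4*(-16/27)))) = √(28762 + (5 + 64/27)*657*(1 + (5 + 64/27))) = √(28762 + (199/27)*657*(1 + 199/27)) = √(28762 + (199/27)*657*(226/27)) = √(28762 + 3283102/81) = √(5612824/81) = 2*√1403206/9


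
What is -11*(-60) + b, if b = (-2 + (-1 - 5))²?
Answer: 724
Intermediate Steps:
b = 64 (b = (-2 - 6)² = (-8)² = 64)
-11*(-60) + b = -11*(-60) + 64 = 660 + 64 = 724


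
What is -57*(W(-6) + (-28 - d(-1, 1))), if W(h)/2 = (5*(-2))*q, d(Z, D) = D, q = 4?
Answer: 6213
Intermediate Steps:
W(h) = -80 (W(h) = 2*((5*(-2))*4) = 2*(-10*4) = 2*(-40) = -80)
-57*(W(-6) + (-28 - d(-1, 1))) = -57*(-80 + (-28 - 1*1)) = -57*(-80 + (-28 - 1)) = -57*(-80 - 29) = -57*(-109) = 6213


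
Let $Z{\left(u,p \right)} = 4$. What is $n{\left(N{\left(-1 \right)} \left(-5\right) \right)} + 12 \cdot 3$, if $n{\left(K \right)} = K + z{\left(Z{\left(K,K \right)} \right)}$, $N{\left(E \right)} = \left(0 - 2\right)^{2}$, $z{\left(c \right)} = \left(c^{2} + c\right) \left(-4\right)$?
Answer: $-64$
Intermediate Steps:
$z{\left(c \right)} = - 4 c - 4 c^{2}$ ($z{\left(c \right)} = \left(c + c^{2}\right) \left(-4\right) = - 4 c - 4 c^{2}$)
$N{\left(E \right)} = 4$ ($N{\left(E \right)} = \left(-2\right)^{2} = 4$)
$n{\left(K \right)} = -80 + K$ ($n{\left(K \right)} = K - 16 \left(1 + 4\right) = K - 16 \cdot 5 = K - 80 = -80 + K$)
$n{\left(N{\left(-1 \right)} \left(-5\right) \right)} + 12 \cdot 3 = \left(-80 + 4 \left(-5\right)\right) + 12 \cdot 3 = \left(-80 - 20\right) + 36 = -100 + 36 = -64$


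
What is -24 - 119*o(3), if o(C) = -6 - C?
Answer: 1047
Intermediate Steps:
-24 - 119*o(3) = -24 - 119*(-6 - 1*3) = -24 - 119*(-6 - 3) = -24 - 119*(-9) = -24 + 1071 = 1047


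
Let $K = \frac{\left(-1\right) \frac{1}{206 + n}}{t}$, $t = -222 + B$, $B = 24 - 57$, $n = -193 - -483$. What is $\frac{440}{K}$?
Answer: $55651200$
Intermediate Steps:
$n = 290$ ($n = -193 + 483 = 290$)
$B = -33$ ($B = 24 - 57 = -33$)
$t = -255$ ($t = -222 - 33 = -255$)
$K = \frac{1}{126480}$ ($K = \frac{\left(-1\right) \frac{1}{206 + 290}}{-255} = - \frac{1}{496} \left(- \frac{1}{255}\right) = \left(-1\right) \frac{1}{496} \left(- \frac{1}{255}\right) = \left(- \frac{1}{496}\right) \left(- \frac{1}{255}\right) = \frac{1}{126480} \approx 7.9064 \cdot 10^{-6}$)
$\frac{440}{K} = 440 \frac{1}{\frac{1}{126480}} = 440 \cdot 126480 = 55651200$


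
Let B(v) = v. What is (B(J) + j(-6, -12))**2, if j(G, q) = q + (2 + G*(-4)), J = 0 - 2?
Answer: 144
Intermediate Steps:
J = -2
j(G, q) = 2 + q - 4*G (j(G, q) = q + (2 - 4*G) = 2 + q - 4*G)
(B(J) + j(-6, -12))**2 = (-2 + (2 - 12 - 4*(-6)))**2 = (-2 + (2 - 12 + 24))**2 = (-2 + 14)**2 = 12**2 = 144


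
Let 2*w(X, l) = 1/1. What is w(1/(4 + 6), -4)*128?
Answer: 64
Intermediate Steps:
w(X, l) = ½ (w(X, l) = (1/1)/2 = (1*1)/2 = (½)*1 = ½)
w(1/(4 + 6), -4)*128 = (½)*128 = 64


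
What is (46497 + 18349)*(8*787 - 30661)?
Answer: -1579972790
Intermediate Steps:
(46497 + 18349)*(8*787 - 30661) = 64846*(6296 - 30661) = 64846*(-24365) = -1579972790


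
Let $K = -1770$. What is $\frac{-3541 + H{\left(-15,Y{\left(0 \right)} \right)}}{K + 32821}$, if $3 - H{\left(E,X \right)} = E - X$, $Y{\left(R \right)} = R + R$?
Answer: $- \frac{3523}{31051} \approx -0.11346$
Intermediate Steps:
$Y{\left(R \right)} = 2 R$
$H{\left(E,X \right)} = 3 + X - E$ ($H{\left(E,X \right)} = 3 - \left(E - X\right) = 3 + X - E$)
$\frac{-3541 + H{\left(-15,Y{\left(0 \right)} \right)}}{K + 32821} = \frac{-3541 + \left(3 + 2 \cdot 0 - -15\right)}{-1770 + 32821} = \frac{-3541 + \left(3 + 0 + 15\right)}{31051} = \left(-3541 + 18\right) \frac{1}{31051} = \left(-3523\right) \frac{1}{31051} = - \frac{3523}{31051}$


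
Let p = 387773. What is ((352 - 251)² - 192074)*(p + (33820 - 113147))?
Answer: -56097999358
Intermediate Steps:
((352 - 251)² - 192074)*(p + (33820 - 113147)) = ((352 - 251)² - 192074)*(387773 + (33820 - 113147)) = (101² - 192074)*(387773 - 79327) = (10201 - 192074)*308446 = -181873*308446 = -56097999358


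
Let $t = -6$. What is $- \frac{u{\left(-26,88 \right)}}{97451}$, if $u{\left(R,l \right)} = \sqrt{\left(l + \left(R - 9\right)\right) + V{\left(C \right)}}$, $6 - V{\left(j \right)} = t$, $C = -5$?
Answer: $- \frac{\sqrt{65}}{97451} \approx -8.2731 \cdot 10^{-5}$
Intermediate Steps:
$V{\left(j \right)} = 12$ ($V{\left(j \right)} = 6 - -6 = 6 + 6 = 12$)
$u{\left(R,l \right)} = \sqrt{3 + R + l}$ ($u{\left(R,l \right)} = \sqrt{\left(l + \left(R - 9\right)\right) + 12} = \sqrt{\left(l + \left(-9 + R\right)\right) + 12} = \sqrt{\left(-9 + R + l\right) + 12} = \sqrt{3 + R + l}$)
$- \frac{u{\left(-26,88 \right)}}{97451} = - \frac{\sqrt{3 - 26 + 88}}{97451} = - \frac{\sqrt{65}}{97451}$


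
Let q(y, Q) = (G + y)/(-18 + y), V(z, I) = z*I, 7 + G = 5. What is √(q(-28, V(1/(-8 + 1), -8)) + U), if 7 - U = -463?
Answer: 5*√9959/23 ≈ 21.695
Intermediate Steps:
U = 470 (U = 7 - 1*(-463) = 7 + 463 = 470)
G = -2 (G = -7 + 5 = -2)
V(z, I) = I*z
q(y, Q) = (-2 + y)/(-18 + y)
√(q(-28, V(1/(-8 + 1), -8)) + U) = √((-2 - 28)/(-18 - 28) + 470) = √(-30/(-46) + 470) = √(-1/46*(-30) + 470) = √(15/23 + 470) = √(10825/23) = 5*√9959/23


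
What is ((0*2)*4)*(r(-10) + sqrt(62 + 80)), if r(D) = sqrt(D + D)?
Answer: 0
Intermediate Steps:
r(D) = sqrt(2)*sqrt(D) (r(D) = sqrt(2*D) = sqrt(2)*sqrt(D))
((0*2)*4)*(r(-10) + sqrt(62 + 80)) = ((0*2)*4)*(sqrt(2)*sqrt(-10) + sqrt(62 + 80)) = (0*4)*(sqrt(2)*(I*sqrt(10)) + sqrt(142)) = 0*(2*I*sqrt(5) + sqrt(142)) = 0*(sqrt(142) + 2*I*sqrt(5)) = 0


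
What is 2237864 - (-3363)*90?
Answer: 2540534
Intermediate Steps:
2237864 - (-3363)*90 = 2237864 - 1*(-302670) = 2237864 + 302670 = 2540534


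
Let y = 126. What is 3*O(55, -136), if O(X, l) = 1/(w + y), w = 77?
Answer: 3/203 ≈ 0.014778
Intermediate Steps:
O(X, l) = 1/203 (O(X, l) = 1/(77 + 126) = 1/203)
3*O(55, -136) = 3*(1/203) = 3/203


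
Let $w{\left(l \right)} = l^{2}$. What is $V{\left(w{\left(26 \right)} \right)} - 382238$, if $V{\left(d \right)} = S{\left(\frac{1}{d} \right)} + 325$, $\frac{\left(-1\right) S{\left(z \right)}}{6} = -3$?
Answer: $-381895$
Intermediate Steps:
$S{\left(z \right)} = 18$ ($S{\left(z \right)} = \left(-6\right) \left(-3\right) = 18$)
$V{\left(d \right)} = 343$ ($V{\left(d \right)} = 18 + 325 = 343$)
$V{\left(w{\left(26 \right)} \right)} - 382238 = 343 - 382238 = -381895$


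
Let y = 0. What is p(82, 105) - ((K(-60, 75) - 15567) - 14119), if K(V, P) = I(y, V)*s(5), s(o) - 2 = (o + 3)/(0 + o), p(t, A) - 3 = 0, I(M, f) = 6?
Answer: 148337/5 ≈ 29667.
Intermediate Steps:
p(t, A) = 3 (p(t, A) = 3 + 0 = 3)
s(o) = 2 + (3 + o)/o (s(o) = 2 + (o + 3)/(0 + o) = 2 + (3 + o)/o)
K(V, P) = 108/5 (K(V, P) = 6*(3 + 3/5) = 6*(3 + 3*(⅕)) = 6*(3 + ⅗) = 6*(18/5) = 108/5)
p(82, 105) - ((K(-60, 75) - 15567) - 14119) = 3 - ((108/5 - 15567) - 14119) = 3 - (-77727/5 - 14119) = 3 - 1*(-148322/5) = 3 + 148322/5 = 148337/5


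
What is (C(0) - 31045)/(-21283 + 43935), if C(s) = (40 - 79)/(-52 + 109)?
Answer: -147467/107597 ≈ -1.3706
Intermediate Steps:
C(s) = -13/19 (C(s) = -39/57 = -39*1/57 = -13/19)
(C(0) - 31045)/(-21283 + 43935) = (-13/19 - 31045)/(-21283 + 43935) = -589868/19/22652 = -589868/19*1/22652 = -147467/107597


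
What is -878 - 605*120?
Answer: -73478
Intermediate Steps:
-878 - 605*120 = -878 - 72600 = -73478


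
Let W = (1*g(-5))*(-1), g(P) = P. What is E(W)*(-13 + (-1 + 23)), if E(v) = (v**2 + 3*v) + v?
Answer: 405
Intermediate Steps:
W = 5 (W = (1*(-5))*(-1) = -5*(-1) = 5)
E(v) = v**2 + 4*v
E(W)*(-13 + (-1 + 23)) = (5*(4 + 5))*(-13 + (-1 + 23)) = (5*9)*(-13 + 22) = 45*9 = 405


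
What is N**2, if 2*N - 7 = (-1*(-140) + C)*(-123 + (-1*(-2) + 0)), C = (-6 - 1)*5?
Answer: 40309801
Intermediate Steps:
C = -35 (C = -7*5 = -35)
N = -6349 (N = 7/2 + ((-1*(-140) - 35)*(-123 + (-1*(-2) + 0)))/2 = 7/2 + ((140 - 35)*(-123 + (2 + 0)))/2 = 7/2 + (105*(-123 + 2))/2 = 7/2 + (105*(-121))/2 = 7/2 + (1/2)*(-12705) = 7/2 - 12705/2 = -6349)
N**2 = (-6349)**2 = 40309801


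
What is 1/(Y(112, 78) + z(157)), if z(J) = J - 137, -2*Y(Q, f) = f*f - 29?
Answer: -2/6015 ≈ -0.00033250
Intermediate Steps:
Y(Q, f) = 29/2 - f**2/2 (Y(Q, f) = -(f*f - 29)/2 = -(f**2 - 29)/2 = -(-29 + f**2)/2 = 29/2 - f**2/2)
z(J) = -137 + J
1/(Y(112, 78) + z(157)) = 1/((29/2 - 1/2*78**2) + (-137 + 157)) = 1/((29/2 - 1/2*6084) + 20) = 1/((29/2 - 3042) + 20) = 1/(-6055/2 + 20) = 1/(-6015/2) = -2/6015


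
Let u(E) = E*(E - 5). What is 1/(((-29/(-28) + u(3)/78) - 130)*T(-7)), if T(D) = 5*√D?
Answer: 52*I*√7/234855 ≈ 0.0005858*I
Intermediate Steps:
u(E) = E*(-5 + E)
1/(((-29/(-28) + u(3)/78) - 130)*T(-7)) = 1/(((-29/(-28) + (3*(-5 + 3))/78) - 130)*(5*√(-7))) = 1/(((-29*(-1/28) + (3*(-2))*(1/78)) - 130)*(5*(I*√7))) = 1/(((29/28 - 6*1/78) - 130)*(5*I*√7)) = 1/(((29/28 - 1/13) - 130)*(5*I*√7)) = 1/((349/364 - 130)*(5*I*√7)) = 1/(-234855*I*√7/364) = 52*I*√7/234855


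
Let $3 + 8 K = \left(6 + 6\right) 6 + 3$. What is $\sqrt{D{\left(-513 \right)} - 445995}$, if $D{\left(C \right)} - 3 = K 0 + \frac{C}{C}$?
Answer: $13 i \sqrt{2639} \approx 667.83 i$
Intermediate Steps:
$K = 9$ ($K = - \frac{3}{8} + \frac{\left(6 + 6\right) 6 + 3}{8} = - \frac{3}{8} + \frac{12 \cdot 6 + 3}{8} = - \frac{3}{8} + \frac{72 + 3}{8} = - \frac{3}{8} + \frac{1}{8} \cdot 75 = - \frac{3}{8} + \frac{75}{8} = 9$)
$D{\left(C \right)} = 4$ ($D{\left(C \right)} = 3 + \left(9 \cdot 0 + \frac{C}{C}\right) = 3 + \left(0 + 1\right) = 3 + 1 = 4$)
$\sqrt{D{\left(-513 \right)} - 445995} = \sqrt{4 - 445995} = \sqrt{-445991} = 13 i \sqrt{2639}$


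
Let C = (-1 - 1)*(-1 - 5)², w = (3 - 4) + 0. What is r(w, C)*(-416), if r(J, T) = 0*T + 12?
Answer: -4992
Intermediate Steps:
w = -1 (w = -1 + 0 = -1)
C = -72 (C = -2*(-6)² = -2*36 = -72)
r(J, T) = 12 (r(J, T) = 0 + 12 = 12)
r(w, C)*(-416) = 12*(-416) = -4992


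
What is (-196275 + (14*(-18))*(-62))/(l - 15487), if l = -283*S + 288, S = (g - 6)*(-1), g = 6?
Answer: 180651/15199 ≈ 11.886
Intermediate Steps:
S = 0 (S = (6 - 6)*(-1) = 0*(-1) = 0)
l = 288 (l = -283*0 + 288 = 0 + 288 = 288)
(-196275 + (14*(-18))*(-62))/(l - 15487) = (-196275 + (14*(-18))*(-62))/(288 - 15487) = (-196275 - 252*(-62))/(-15199) = (-196275 + 15624)*(-1/15199) = -180651*(-1/15199) = 180651/15199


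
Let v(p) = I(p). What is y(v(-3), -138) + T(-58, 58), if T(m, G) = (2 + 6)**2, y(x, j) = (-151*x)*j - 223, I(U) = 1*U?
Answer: -62673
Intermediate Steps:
I(U) = U
v(p) = p
y(x, j) = -223 - 151*j*x (y(x, j) = -151*j*x - 223 = -223 - 151*j*x)
T(m, G) = 64 (T(m, G) = 8**2 = 64)
y(v(-3), -138) + T(-58, 58) = (-223 - 151*(-138)*(-3)) + 64 = (-223 - 62514) + 64 = -62737 + 64 = -62673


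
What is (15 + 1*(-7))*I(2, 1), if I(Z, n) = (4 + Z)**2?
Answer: 288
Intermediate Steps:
(15 + 1*(-7))*I(2, 1) = (15 + 1*(-7))*(4 + 2)**2 = (15 - 7)*6**2 = 8*36 = 288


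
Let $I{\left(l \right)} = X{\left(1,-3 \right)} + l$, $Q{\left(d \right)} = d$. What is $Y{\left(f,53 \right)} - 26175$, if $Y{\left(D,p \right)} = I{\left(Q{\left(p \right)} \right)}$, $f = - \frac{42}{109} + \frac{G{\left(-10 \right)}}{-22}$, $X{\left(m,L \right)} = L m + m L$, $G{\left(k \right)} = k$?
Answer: $-26128$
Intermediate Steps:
$X{\left(m,L \right)} = 2 L m$ ($X{\left(m,L \right)} = L m + L m = 2 L m$)
$f = \frac{83}{1199}$ ($f = - \frac{42}{109} - \frac{10}{-22} = \left(-42\right) \frac{1}{109} - - \frac{5}{11} = - \frac{42}{109} + \frac{5}{11} = \frac{83}{1199} \approx 0.069224$)
$I{\left(l \right)} = -6 + l$ ($I{\left(l \right)} = 2 \left(-3\right) 1 + l = -6 + l$)
$Y{\left(D,p \right)} = -6 + p$
$Y{\left(f,53 \right)} - 26175 = \left(-6 + 53\right) - 26175 = 47 - 26175 = -26128$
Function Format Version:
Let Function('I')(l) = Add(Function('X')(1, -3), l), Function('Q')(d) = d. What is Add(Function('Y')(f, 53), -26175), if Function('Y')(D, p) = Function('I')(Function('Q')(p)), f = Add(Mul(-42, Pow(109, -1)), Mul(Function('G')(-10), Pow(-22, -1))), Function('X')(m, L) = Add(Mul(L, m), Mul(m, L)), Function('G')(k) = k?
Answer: -26128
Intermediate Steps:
Function('X')(m, L) = Mul(2, L, m) (Function('X')(m, L) = Add(Mul(L, m), Mul(L, m)) = Mul(2, L, m))
f = Rational(83, 1199) (f = Add(Mul(-42, Pow(109, -1)), Mul(-10, Pow(-22, -1))) = Add(Mul(-42, Rational(1, 109)), Mul(-10, Rational(-1, 22))) = Add(Rational(-42, 109), Rational(5, 11)) = Rational(83, 1199) ≈ 0.069224)
Function('I')(l) = Add(-6, l) (Function('I')(l) = Add(Mul(2, -3, 1), l) = Add(-6, l))
Function('Y')(D, p) = Add(-6, p)
Add(Function('Y')(f, 53), -26175) = Add(Add(-6, 53), -26175) = Add(47, -26175) = -26128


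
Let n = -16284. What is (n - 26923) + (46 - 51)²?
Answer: -43182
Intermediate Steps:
(n - 26923) + (46 - 51)² = (-16284 - 26923) + (46 - 51)² = -43207 + (-5)² = -43207 + 25 = -43182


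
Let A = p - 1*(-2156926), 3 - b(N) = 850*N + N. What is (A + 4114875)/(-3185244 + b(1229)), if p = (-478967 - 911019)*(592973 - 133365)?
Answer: 638842413687/4231120 ≈ 1.5099e+5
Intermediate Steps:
p = -638848685488 (p = -1389986*459608 = -638848685488)
b(N) = 3 - 851*N (b(N) = 3 - (850*N + N) = 3 - 851*N)
A = -638846528562 (A = -638848685488 - 1*(-2156926) = -638848685488 + 2156926 = -638846528562)
(A + 4114875)/(-3185244 + b(1229)) = (-638846528562 + 4114875)/(-3185244 + (3 - 851*1229)) = -638842413687/(-3185244 + (3 - 1045879)) = -638842413687/(-3185244 - 1045876) = -638842413687/(-4231120) = -638842413687*(-1/4231120) = 638842413687/4231120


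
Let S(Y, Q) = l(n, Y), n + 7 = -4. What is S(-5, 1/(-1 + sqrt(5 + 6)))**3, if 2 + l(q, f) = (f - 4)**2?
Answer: 493039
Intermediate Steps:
n = -11 (n = -7 - 4 = -11)
l(q, f) = -2 + (-4 + f)**2 (l(q, f) = -2 + (f - 4)**2 = -2 + (-4 + f)**2)
S(Y, Q) = -2 + (-4 + Y)**2
S(-5, 1/(-1 + sqrt(5 + 6)))**3 = (-2 + (-4 - 5)**2)**3 = (-2 + (-9)**2)**3 = (-2 + 81)**3 = 79**3 = 493039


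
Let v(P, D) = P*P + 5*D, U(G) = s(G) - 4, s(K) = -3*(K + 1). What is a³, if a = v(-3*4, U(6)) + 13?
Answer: 32768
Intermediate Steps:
s(K) = -3 - 3*K (s(K) = -3*(1 + K) = -3 - 3*K)
U(G) = -7 - 3*G (U(G) = (-3 - 3*G) - 4 = -7 - 3*G)
v(P, D) = P² + 5*D
a = 32 (a = ((-3*4)² + 5*(-7 - 3*6)) + 13 = ((-12)² + 5*(-7 - 18)) + 13 = (144 + 5*(-25)) + 13 = (144 - 125) + 13 = 19 + 13 = 32)
a³ = 32³ = 32768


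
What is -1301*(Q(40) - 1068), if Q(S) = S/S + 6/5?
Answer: 6933029/5 ≈ 1.3866e+6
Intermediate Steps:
Q(S) = 11/5 (Q(S) = 1 + 6*(1/5) = 1 + 6/5 = 11/5)
-1301*(Q(40) - 1068) = -1301*(11/5 - 1068) = -1301*(-5329/5) = 6933029/5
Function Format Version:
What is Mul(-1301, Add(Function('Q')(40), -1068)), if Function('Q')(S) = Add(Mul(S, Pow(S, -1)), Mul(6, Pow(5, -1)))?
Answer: Rational(6933029, 5) ≈ 1.3866e+6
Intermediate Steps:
Function('Q')(S) = Rational(11, 5) (Function('Q')(S) = Add(1, Mul(6, Rational(1, 5))) = Add(1, Rational(6, 5)) = Rational(11, 5))
Mul(-1301, Add(Function('Q')(40), -1068)) = Mul(-1301, Add(Rational(11, 5), -1068)) = Mul(-1301, Rational(-5329, 5)) = Rational(6933029, 5)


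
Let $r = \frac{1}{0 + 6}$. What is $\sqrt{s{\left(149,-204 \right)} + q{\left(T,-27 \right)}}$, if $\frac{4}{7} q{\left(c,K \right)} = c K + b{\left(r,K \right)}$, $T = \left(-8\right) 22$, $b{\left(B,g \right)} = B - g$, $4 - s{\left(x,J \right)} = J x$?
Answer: $\frac{5 \sqrt{223278}}{12} \approx 196.88$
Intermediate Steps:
$s{\left(x,J \right)} = 4 - J x$
$r = \frac{1}{6} \approx 0.16667$
$T = -176$
$q{\left(c,K \right)} = \frac{7}{24} - \frac{7 K}{4} + \frac{7 K c}{4}$ ($q{\left(c,K \right)} = \frac{7 \left(c K - \left(- \frac{1}{6} + K\right)\right)}{4} = \frac{7 \left(K c - \left(- \frac{1}{6} + K\right)\right)}{4} = \frac{7 \left(\frac{1}{6} - K + K c\right)}{4} = \frac{7}{24} - \frac{7 K}{4} + \frac{7 K c}{4}$)
$\sqrt{s{\left(149,-204 \right)} + q{\left(T,-27 \right)}} = \sqrt{\left(4 - \left(-204\right) 149\right) + \left(\frac{7}{24} - - \frac{189}{4} + \frac{7}{4} \left(-27\right) \left(-176\right)\right)} = \sqrt{\left(4 + 30396\right) + \left(\frac{7}{24} + \frac{189}{4} + 8316\right)} = \sqrt{30400 + \frac{200725}{24}} = \sqrt{\frac{930325}{24}} = \frac{5 \sqrt{223278}}{12}$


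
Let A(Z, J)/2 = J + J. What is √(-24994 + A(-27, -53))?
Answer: I*√25206 ≈ 158.76*I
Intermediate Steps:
A(Z, J) = 4*J (A(Z, J) = 2*(J + J) = 2*(2*J) = 4*J)
√(-24994 + A(-27, -53)) = √(-24994 + 4*(-53)) = √(-24994 - 212) = √(-25206) = I*√25206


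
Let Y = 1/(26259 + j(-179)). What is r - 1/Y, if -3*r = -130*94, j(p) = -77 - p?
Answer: -66863/3 ≈ -22288.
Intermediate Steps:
Y = 1/26361 (Y = 1/(26259 + (-77 - 1*(-179))) = 1/(26259 + (-77 + 179)) = 1/(26259 + 102) = 1/26361 ≈ 3.7935e-5)
r = 12220/3 (r = -(-130)*94/3 = -⅓*(-12220) = 12220/3 ≈ 4073.3)
r - 1/Y = 12220/3 - 1/1/26361 = 12220/3 - 1*26361 = 12220/3 - 26361 = -66863/3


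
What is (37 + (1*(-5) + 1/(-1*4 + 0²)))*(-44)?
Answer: -1397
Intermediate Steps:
(37 + (1*(-5) + 1/(-1*4 + 0²)))*(-44) = (37 + (-5 + 1/(-4 + 0)))*(-44) = (37 + (-5 + 1/(-4)))*(-44) = (37 + (-5 - ¼))*(-44) = (37 - 21/4)*(-44) = (127/4)*(-44) = -1397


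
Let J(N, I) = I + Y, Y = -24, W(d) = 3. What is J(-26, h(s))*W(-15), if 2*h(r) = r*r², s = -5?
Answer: -519/2 ≈ -259.50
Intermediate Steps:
h(r) = r³/2 (h(r) = (r*r²)/2 = r³/2)
J(N, I) = -24 + I (J(N, I) = I - 24 = -24 + I)
J(-26, h(s))*W(-15) = (-24 + (½)*(-5)³)*3 = (-24 + (½)*(-125))*3 = (-24 - 125/2)*3 = -173/2*3 = -519/2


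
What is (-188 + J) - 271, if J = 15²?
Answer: -234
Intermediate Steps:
J = 225
(-188 + J) - 271 = (-188 + 225) - 271 = 37 - 271 = -234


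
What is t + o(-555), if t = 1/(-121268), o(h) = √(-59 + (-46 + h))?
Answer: -1/121268 + 2*I*√165 ≈ -8.2462e-6 + 25.69*I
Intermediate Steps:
o(h) = √(-105 + h)
t = -1/121268 ≈ -8.2462e-6
t + o(-555) = -1/121268 + √(-105 - 555) = -1/121268 + √(-660) = -1/121268 + 2*I*√165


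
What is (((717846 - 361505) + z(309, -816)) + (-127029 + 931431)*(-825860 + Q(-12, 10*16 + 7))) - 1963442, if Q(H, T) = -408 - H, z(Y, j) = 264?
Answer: -664643585749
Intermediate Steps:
(((717846 - 361505) + z(309, -816)) + (-127029 + 931431)*(-825860 + Q(-12, 10*16 + 7))) - 1963442 = (((717846 - 361505) + 264) + (-127029 + 931431)*(-825860 + (-408 - 1*(-12)))) - 1963442 = ((356341 + 264) + 804402*(-825860 + (-408 + 12))) - 1963442 = (356605 + 804402*(-825860 - 396)) - 1963442 = (356605 + 804402*(-826256)) - 1963442 = (356605 - 664641978912) - 1963442 = -664641622307 - 1963442 = -664643585749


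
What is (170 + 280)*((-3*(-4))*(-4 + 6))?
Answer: 10800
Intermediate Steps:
(170 + 280)*((-3*(-4))*(-4 + 6)) = 450*(12*2) = 450*24 = 10800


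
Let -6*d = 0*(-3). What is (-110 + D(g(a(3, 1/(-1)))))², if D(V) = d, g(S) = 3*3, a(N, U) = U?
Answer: 12100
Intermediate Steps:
g(S) = 9
d = 0 (d = -0*(-3) = -⅙*0 = 0)
D(V) = 0
(-110 + D(g(a(3, 1/(-1)))))² = (-110 + 0)² = (-110)² = 12100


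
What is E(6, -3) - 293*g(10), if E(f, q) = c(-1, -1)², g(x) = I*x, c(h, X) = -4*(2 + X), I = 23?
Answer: -67374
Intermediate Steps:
c(h, X) = -8 - 4*X
g(x) = 23*x
E(f, q) = 16 (E(f, q) = (-8 - 4*(-1))² = (-8 + 4)² = (-4)² = 16)
E(6, -3) - 293*g(10) = 16 - 6739*10 = 16 - 293*230 = 16 - 67390 = -67374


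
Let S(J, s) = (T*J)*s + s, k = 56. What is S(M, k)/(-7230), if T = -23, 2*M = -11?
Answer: -238/241 ≈ -0.98755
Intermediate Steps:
M = -11/2 (M = (1/2)*(-11) = -11/2 ≈ -5.5000)
S(J, s) = s - 23*J*s (S(J, s) = (-23*J)*s + s = -23*J*s + s = s - 23*J*s)
S(M, k)/(-7230) = (56*(1 - 23*(-11/2)))/(-7230) = (56*(1 + 253/2))*(-1/7230) = (56*(255/2))*(-1/7230) = 7140*(-1/7230) = -238/241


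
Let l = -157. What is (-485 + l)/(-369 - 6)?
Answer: 214/125 ≈ 1.7120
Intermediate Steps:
(-485 + l)/(-369 - 6) = (-485 - 157)/(-369 - 6) = -642/(-375) = -642*(-1/375) = 214/125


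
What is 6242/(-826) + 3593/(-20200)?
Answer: -64528109/8342600 ≈ -7.7348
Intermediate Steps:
6242/(-826) + 3593/(-20200) = 6242*(-1/826) + 3593*(-1/20200) = -3121/413 - 3593/20200 = -64528109/8342600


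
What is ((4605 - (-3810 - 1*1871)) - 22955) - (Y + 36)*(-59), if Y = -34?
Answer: -12551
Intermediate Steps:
((4605 - (-3810 - 1*1871)) - 22955) - (Y + 36)*(-59) = ((4605 - (-3810 - 1*1871)) - 22955) - (-34 + 36)*(-59) = ((4605 - (-3810 - 1871)) - 22955) - 2*(-59) = ((4605 - 1*(-5681)) - 22955) - 1*(-118) = ((4605 + 5681) - 22955) + 118 = (10286 - 22955) + 118 = -12669 + 118 = -12551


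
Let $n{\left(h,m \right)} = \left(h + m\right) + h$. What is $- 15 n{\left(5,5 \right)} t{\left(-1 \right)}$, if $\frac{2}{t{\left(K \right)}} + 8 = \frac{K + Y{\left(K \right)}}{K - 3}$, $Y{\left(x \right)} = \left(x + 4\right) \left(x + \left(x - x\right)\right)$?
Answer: $\frac{450}{7} \approx 64.286$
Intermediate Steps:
$Y{\left(x \right)} = x \left(4 + x\right)$ ($Y{\left(x \right)} = \left(4 + x\right) \left(x + 0\right) = \left(4 + x\right) x = x \left(4 + x\right)$)
$n{\left(h,m \right)} = m + 2 h$
$t{\left(K \right)} = \frac{2}{-8 + \frac{K + K \left(4 + K\right)}{-3 + K}}$ ($t{\left(K \right)} = \frac{2}{-8 + \frac{K + K \left(4 + K\right)}{K - 3}} = \frac{2}{-8 + \frac{K + K \left(4 + K\right)}{-3 + K}}$)
$- 15 n{\left(5,5 \right)} t{\left(-1 \right)} = - 15 \left(5 + 2 \cdot 5\right) \frac{2 \left(-3 - 1\right)}{24 + \left(-1\right)^{2} - -3} = - 15 \left(5 + 10\right) 2 \frac{1}{24 + 1 + 3} \left(-4\right) = \left(-15\right) 15 \cdot 2 \cdot \frac{1}{28} \left(-4\right) = - 225 \cdot 2 \cdot \frac{1}{28} \left(-4\right) = \left(-225\right) \left(- \frac{2}{7}\right) = \frac{450}{7}$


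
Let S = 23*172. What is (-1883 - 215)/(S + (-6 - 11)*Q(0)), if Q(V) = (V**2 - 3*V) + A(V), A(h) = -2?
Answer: -1049/1995 ≈ -0.52581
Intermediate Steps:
S = 3956
Q(V) = -2 + V**2 - 3*V (Q(V) = (V**2 - 3*V) - 2 = -2 + V**2 - 3*V)
(-1883 - 215)/(S + (-6 - 11)*Q(0)) = (-1883 - 215)/(3956 + (-6 - 11)*(-2 + 0**2 - 3*0)) = -2098/(3956 - 17*(-2 + 0 + 0)) = -2098/(3956 - 17*(-2)) = -2098/(3956 + 34) = -2098/3990 = -2098*1/3990 = -1049/1995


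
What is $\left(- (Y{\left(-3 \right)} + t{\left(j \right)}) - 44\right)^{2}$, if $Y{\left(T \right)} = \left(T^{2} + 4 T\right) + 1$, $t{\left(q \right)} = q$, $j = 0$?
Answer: $1764$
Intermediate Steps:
$Y{\left(T \right)} = 1 + T^{2} + 4 T$
$\left(- (Y{\left(-3 \right)} + t{\left(j \right)}) - 44\right)^{2} = \left(- (\left(1 + \left(-3\right)^{2} + 4 \left(-3\right)\right) + 0) - 44\right)^{2} = \left(- (\left(1 + 9 - 12\right) + 0) - 44\right)^{2} = \left(- (-2 + 0) - 44\right)^{2} = \left(\left(-1\right) \left(-2\right) - 44\right)^{2} = \left(2 - 44\right)^{2} = \left(-42\right)^{2} = 1764$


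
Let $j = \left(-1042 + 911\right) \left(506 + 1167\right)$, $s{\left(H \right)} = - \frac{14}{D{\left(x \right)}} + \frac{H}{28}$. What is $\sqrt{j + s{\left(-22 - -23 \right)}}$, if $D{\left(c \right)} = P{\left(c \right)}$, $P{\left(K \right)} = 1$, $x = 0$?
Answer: $\frac{i \sqrt{42958685}}{14} \approx 468.16 i$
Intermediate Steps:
$D{\left(c \right)} = 1$
$s{\left(H \right)} = -14 + \frac{H}{28}$ ($s{\left(H \right)} = - \frac{14}{1} + \frac{H}{28} = \left(-14\right) 1 + H \frac{1}{28} = -14 + \frac{H}{28}$)
$j = -219163$ ($j = \left(-131\right) 1673 = -219163$)
$\sqrt{j + s{\left(-22 - -23 \right)}} = \sqrt{-219163 - \left(14 - \frac{-22 - -23}{28}\right)} = \sqrt{-219163 - \left(14 - \frac{-22 + 23}{28}\right)} = \sqrt{-219163 + \left(-14 + \frac{1}{28} \cdot 1\right)} = \sqrt{-219163 + \left(-14 + \frac{1}{28}\right)} = \sqrt{-219163 - \frac{391}{28}} = \sqrt{- \frac{6136955}{28}} = \frac{i \sqrt{42958685}}{14}$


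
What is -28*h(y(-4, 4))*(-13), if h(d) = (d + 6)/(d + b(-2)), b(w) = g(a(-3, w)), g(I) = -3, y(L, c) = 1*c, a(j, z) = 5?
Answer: 3640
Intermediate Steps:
y(L, c) = c
b(w) = -3
h(d) = (6 + d)/(-3 + d) (h(d) = (d + 6)/(d - 3) = (6 + d)/(-3 + d))
-28*h(y(-4, 4))*(-13) = -28*(6 + 4)/(-3 + 4)*(-13) = -28*10/1*(-13) = -28*10*(-13) = -280*(-13) = 3640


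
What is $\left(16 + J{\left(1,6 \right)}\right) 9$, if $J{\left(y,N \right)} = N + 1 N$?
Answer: $252$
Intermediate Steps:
$J{\left(y,N \right)} = 2 N$ ($J{\left(y,N \right)} = N + N = 2 N$)
$\left(16 + J{\left(1,6 \right)}\right) 9 = \left(16 + 2 \cdot 6\right) 9 = \left(16 + 12\right) 9 = 28 \cdot 9 = 252$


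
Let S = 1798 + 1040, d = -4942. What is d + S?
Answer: -2104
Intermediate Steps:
S = 2838
d + S = -4942 + 2838 = -2104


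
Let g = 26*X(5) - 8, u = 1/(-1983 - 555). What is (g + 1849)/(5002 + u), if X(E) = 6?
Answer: 5068386/12695075 ≈ 0.39924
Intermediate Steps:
u = -1/2538 (u = 1/(-2538) = -1/2538 ≈ -0.00039401)
g = 148 (g = 26*6 - 8 = 156 - 8 = 148)
(g + 1849)/(5002 + u) = (148 + 1849)/(5002 - 1/2538) = 1997/(12695075/2538) = 1997*(2538/12695075) = 5068386/12695075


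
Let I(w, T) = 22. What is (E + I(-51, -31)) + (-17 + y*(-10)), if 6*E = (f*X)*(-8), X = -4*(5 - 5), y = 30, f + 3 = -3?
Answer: -295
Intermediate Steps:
f = -6 (f = -3 - 3 = -6)
X = 0 (X = -4*0 = 0)
E = 0 (E = (-6*0*(-8))/6 = (0*(-8))/6 = (⅙)*0 = 0)
(E + I(-51, -31)) + (-17 + y*(-10)) = (0 + 22) + (-17 + 30*(-10)) = 22 + (-17 - 300) = 22 - 317 = -295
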